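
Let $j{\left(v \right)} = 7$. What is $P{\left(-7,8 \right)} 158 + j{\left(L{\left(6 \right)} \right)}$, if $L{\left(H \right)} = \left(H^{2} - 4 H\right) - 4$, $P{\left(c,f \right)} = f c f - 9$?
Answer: $-72199$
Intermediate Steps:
$P{\left(c,f \right)} = -9 + c f^{2}$ ($P{\left(c,f \right)} = c f f - 9 = c f^{2} - 9 = -9 + c f^{2}$)
$L{\left(H \right)} = -4 + H^{2} - 4 H$
$P{\left(-7,8 \right)} 158 + j{\left(L{\left(6 \right)} \right)} = \left(-9 - 7 \cdot 8^{2}\right) 158 + 7 = \left(-9 - 448\right) 158 + 7 = \left(-457\right) 158 + 7 = -72206 + 7 = -72199$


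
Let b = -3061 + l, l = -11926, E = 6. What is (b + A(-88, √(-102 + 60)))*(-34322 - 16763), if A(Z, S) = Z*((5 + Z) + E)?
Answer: 419458935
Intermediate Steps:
b = -14987 (b = -3061 - 11926 = -14987)
A(Z, S) = Z*(11 + Z) (A(Z, S) = Z*((5 + Z) + 6) = Z*(11 + Z))
(b + A(-88, √(-102 + 60)))*(-34322 - 16763) = (-14987 - 88*(11 - 88))*(-34322 - 16763) = (-14987 - 88*(-77))*(-51085) = (-14987 + 6776)*(-51085) = -8211*(-51085) = 419458935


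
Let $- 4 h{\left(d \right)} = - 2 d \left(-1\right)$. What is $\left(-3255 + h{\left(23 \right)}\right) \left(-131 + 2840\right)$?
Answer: $- \frac{17697897}{2} \approx -8.8489 \cdot 10^{6}$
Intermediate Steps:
$h{\left(d \right)} = - \frac{d}{2}$ ($h{\left(d \right)} = - \frac{- 2 d \left(-1\right)}{4} = - \frac{2 d}{4} = - \frac{d}{2}$)
$\left(-3255 + h{\left(23 \right)}\right) \left(-131 + 2840\right) = \left(-3255 - \frac{23}{2}\right) \left(-131 + 2840\right) = \left(-3255 - \frac{23}{2}\right) 2709 = \left(- \frac{6533}{2}\right) 2709 = - \frac{17697897}{2}$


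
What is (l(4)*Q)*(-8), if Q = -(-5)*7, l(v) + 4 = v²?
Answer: -3360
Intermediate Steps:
l(v) = -4 + v²
Q = 35 (Q = -5*(-7) = 35)
(l(4)*Q)*(-8) = ((-4 + 4²)*35)*(-8) = ((-4 + 16)*35)*(-8) = (12*35)*(-8) = 420*(-8) = -3360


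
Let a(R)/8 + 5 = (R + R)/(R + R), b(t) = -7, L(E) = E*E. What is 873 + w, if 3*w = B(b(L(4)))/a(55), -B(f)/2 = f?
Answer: 41897/48 ≈ 872.85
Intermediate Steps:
L(E) = E²
B(f) = -2*f
a(R) = -32 (a(R) = -40 + 8*((R + R)/(R + R)) = -40 + 8*((2*R)/((2*R))) = -40 + 8*((2*R)*(1/(2*R))) = -40 + 8*1 = -40 + 8 = -32)
w = -7/48 (w = (-2*(-7)/(-32))/3 = (14*(-1/32))/3 = (⅓)*(-7/16) = -7/48 ≈ -0.14583)
873 + w = 873 - 7/48 = 41897/48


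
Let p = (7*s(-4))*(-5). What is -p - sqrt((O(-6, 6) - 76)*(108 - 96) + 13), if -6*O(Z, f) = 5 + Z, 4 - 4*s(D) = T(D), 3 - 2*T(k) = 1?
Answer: 105/4 - I*sqrt(897) ≈ 26.25 - 29.95*I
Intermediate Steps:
T(k) = 1 (T(k) = 3/2 - 1/2*1 = 3/2 - 1/2 = 1)
s(D) = 3/4 (s(D) = 1 - 1/4*1 = 1 - 1/4 = 3/4)
p = -105/4 (p = (7*(3/4))*(-5) = (21/4)*(-5) = -105/4 ≈ -26.250)
O(Z, f) = -5/6 - Z/6 (O(Z, f) = -(5 + Z)/6 = -5/6 - Z/6)
-p - sqrt((O(-6, 6) - 76)*(108 - 96) + 13) = -1*(-105/4) - sqrt(((-5/6 - 1/6*(-6)) - 76)*(108 - 96) + 13) = 105/4 - sqrt(((-5/6 + 1) - 76)*12 + 13) = 105/4 - sqrt((1/6 - 76)*12 + 13) = 105/4 - sqrt(-455/6*12 + 13) = 105/4 - sqrt(-910 + 13) = 105/4 - sqrt(-897) = 105/4 - I*sqrt(897)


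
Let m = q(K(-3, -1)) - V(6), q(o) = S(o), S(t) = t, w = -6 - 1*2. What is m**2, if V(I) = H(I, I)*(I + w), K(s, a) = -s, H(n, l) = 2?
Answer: 49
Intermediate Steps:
w = -8 (w = -6 - 2 = -8)
q(o) = o
V(I) = -16 + 2*I (V(I) = 2*(I - 8) = 2*(-8 + I) = -16 + 2*I)
m = 7 (m = -1*(-3) - (-16 + 2*6) = 3 - (-16 + 12) = 3 - 1*(-4) = 3 + 4 = 7)
m**2 = 7**2 = 49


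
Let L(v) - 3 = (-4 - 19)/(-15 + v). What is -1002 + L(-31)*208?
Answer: -274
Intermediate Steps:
L(v) = 3 - 23/(-15 + v) (L(v) = 3 + (-4 - 19)/(-15 + v) = 3 - 23/(-15 + v))
-1002 + L(-31)*208 = -1002 + ((-68 + 3*(-31))/(-15 - 31))*208 = -1002 + ((-68 - 93)/(-46))*208 = -1002 - 1/46*(-161)*208 = -1002 + (7/2)*208 = -1002 + 728 = -274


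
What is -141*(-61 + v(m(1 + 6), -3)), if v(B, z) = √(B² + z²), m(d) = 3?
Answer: 8601 - 423*√2 ≈ 8002.8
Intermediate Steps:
-141*(-61 + v(m(1 + 6), -3)) = -141*(-61 + √(3² + (-3)²)) = -141*(-61 + √(9 + 9)) = -141*(-61 + √18) = -141*(-61 + 3*√2) = 8601 - 423*√2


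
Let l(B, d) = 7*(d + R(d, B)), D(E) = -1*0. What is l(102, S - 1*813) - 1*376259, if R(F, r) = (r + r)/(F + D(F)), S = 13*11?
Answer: -127618629/335 ≈ -3.8095e+5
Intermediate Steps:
S = 143
D(E) = 0
R(F, r) = 2*r/F (R(F, r) = (r + r)/(F + 0) = (2*r)/F = 2*r/F)
l(B, d) = 7*d + 14*B/d (l(B, d) = 7*(d + 2*B/d) = 7*d + 14*B/d)
l(102, S - 1*813) - 1*376259 = (7*(143 - 1*813) + 14*102/(143 - 1*813)) - 1*376259 = (7*(143 - 813) + 14*102/(143 - 813)) - 376259 = (7*(-670) + 14*102/(-670)) - 376259 = (-4690 + 14*102*(-1/670)) - 376259 = (-4690 - 714/335) - 376259 = -1571864/335 - 376259 = -127618629/335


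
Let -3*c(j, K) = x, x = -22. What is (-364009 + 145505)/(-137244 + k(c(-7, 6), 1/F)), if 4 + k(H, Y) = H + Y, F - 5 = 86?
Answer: 59651592/37466699 ≈ 1.5921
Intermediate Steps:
F = 91 (F = 5 + 86 = 91)
c(j, K) = 22/3 (c(j, K) = -1/3*(-22) = 22/3)
k(H, Y) = -4 + H + Y (k(H, Y) = -4 + (H + Y) = -4 + H + Y)
(-364009 + 145505)/(-137244 + k(c(-7, 6), 1/F)) = (-364009 + 145505)/(-137244 + (-4 + 22/3 + 1/91)) = -218504/(-137244 + (-4 + 22/3 + 1/91)) = -218504/(-137244 + 913/273) = -218504/(-37466699/273) = -218504*(-273/37466699) = 59651592/37466699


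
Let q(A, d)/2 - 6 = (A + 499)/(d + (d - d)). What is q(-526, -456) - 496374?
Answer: -37723503/76 ≈ -4.9636e+5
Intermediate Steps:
q(A, d) = 12 + 2*(499 + A)/d (q(A, d) = 12 + 2*((A + 499)/(d + (d - d))) = 12 + 2*((499 + A)/(d + 0)) = 12 + 2*((499 + A)/d) = 12 + 2*(499 + A)/d)
q(-526, -456) - 496374 = 2*(499 - 526 + 6*(-456))/(-456) - 496374 = 2*(-1/456)*(499 - 526 - 2736) - 496374 = 2*(-1/456)*(-2763) - 496374 = 921/76 - 496374 = -37723503/76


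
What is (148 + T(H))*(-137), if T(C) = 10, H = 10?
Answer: -21646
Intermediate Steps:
(148 + T(H))*(-137) = (148 + 10)*(-137) = 158*(-137) = -21646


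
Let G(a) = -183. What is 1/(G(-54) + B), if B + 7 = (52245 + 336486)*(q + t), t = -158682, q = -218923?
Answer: -1/146786769445 ≈ -6.8126e-12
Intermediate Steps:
B = -146786769262 (B = -7 + (52245 + 336486)*(-218923 - 158682) = -7 + 388731*(-377605) = -7 - 146786769255 = -146786769262)
1/(G(-54) + B) = 1/(-183 - 146786769262) = 1/(-146786769445) = -1/146786769445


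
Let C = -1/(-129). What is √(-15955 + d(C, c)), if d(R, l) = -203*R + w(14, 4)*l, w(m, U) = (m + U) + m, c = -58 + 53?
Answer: 13*I*√1586958/129 ≈ 126.95*I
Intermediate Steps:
C = 1/129 (C = -1*(-1/129) = 1/129 ≈ 0.0077519)
c = -5
w(m, U) = U + 2*m (w(m, U) = (U + m) + m = U + 2*m)
d(R, l) = -203*R + 32*l (d(R, l) = -203*R + (4 + 2*14)*l = -203*R + (4 + 28)*l = -203*R + 32*l)
√(-15955 + d(C, c)) = √(-15955 + (-203*1/129 + 32*(-5))) = √(-15955 + (-203/129 - 160)) = √(-15955 - 20843/129) = √(-2079038/129) = 13*I*√1586958/129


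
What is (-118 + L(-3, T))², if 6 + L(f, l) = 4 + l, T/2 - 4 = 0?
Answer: 12544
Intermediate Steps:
T = 8 (T = 8 + 2*0 = 8 + 0 = 8)
L(f, l) = -2 + l (L(f, l) = -6 + (4 + l) = -2 + l)
(-118 + L(-3, T))² = (-118 + (-2 + 8))² = (-118 + 6)² = (-112)² = 12544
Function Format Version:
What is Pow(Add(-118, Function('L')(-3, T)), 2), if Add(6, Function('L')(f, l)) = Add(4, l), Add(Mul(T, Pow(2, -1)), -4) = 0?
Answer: 12544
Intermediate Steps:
T = 8 (T = Add(8, Mul(2, 0)) = Add(8, 0) = 8)
Function('L')(f, l) = Add(-2, l) (Function('L')(f, l) = Add(-6, Add(4, l)) = Add(-2, l))
Pow(Add(-118, Function('L')(-3, T)), 2) = Pow(Add(-118, Add(-2, 8)), 2) = Pow(Add(-118, 6), 2) = Pow(-112, 2) = 12544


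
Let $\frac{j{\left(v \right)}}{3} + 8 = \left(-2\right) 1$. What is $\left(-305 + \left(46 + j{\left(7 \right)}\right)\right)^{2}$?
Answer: $83521$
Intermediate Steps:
$j{\left(v \right)} = -30$ ($j{\left(v \right)} = -24 + 3 \left(\left(-2\right) 1\right) = -24 + 3 \left(-2\right) = -24 - 6 = -30$)
$\left(-305 + \left(46 + j{\left(7 \right)}\right)\right)^{2} = \left(-305 + \left(46 - 30\right)\right)^{2} = \left(-305 + 16\right)^{2} = \left(-289\right)^{2} = 83521$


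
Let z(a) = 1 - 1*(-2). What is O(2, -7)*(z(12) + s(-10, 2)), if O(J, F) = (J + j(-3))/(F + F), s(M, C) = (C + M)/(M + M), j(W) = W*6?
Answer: 136/35 ≈ 3.8857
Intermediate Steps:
j(W) = 6*W
z(a) = 3 (z(a) = 1 + 2 = 3)
s(M, C) = (C + M)/(2*M) (s(M, C) = (C + M)/((2*M)) = (C + M)*(1/(2*M)) = (C + M)/(2*M))
O(J, F) = (-18 + J)/(2*F) (O(J, F) = (J + 6*(-3))/(F + F) = (J - 18)/((2*F)) = (-18 + J)*(1/(2*F)) = (-18 + J)/(2*F))
O(2, -7)*(z(12) + s(-10, 2)) = ((½)*(-18 + 2)/(-7))*(3 + (½)*(2 - 10)/(-10)) = ((½)*(-⅐)*(-16))*(3 + (½)*(-⅒)*(-8)) = 8*(3 + ⅖)/7 = (8/7)*(17/5) = 136/35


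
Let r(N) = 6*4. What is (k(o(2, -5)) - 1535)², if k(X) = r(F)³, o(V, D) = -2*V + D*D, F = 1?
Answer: 151019521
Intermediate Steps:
r(N) = 24
o(V, D) = D² - 2*V (o(V, D) = -2*V + D² = D² - 2*V)
k(X) = 13824 (k(X) = 24³ = 13824)
(k(o(2, -5)) - 1535)² = (13824 - 1535)² = 12289² = 151019521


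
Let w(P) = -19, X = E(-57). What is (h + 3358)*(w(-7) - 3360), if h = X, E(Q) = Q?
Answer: -11154079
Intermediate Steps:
X = -57
h = -57
(h + 3358)*(w(-7) - 3360) = (-57 + 3358)*(-19 - 3360) = 3301*(-3379) = -11154079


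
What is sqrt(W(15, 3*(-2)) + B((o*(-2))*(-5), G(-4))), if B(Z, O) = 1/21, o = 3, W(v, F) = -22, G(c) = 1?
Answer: I*sqrt(9681)/21 ≈ 4.6853*I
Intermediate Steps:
B(Z, O) = 1/21
sqrt(W(15, 3*(-2)) + B((o*(-2))*(-5), G(-4))) = sqrt(-22 + 1/21) = sqrt(-461/21) = I*sqrt(9681)/21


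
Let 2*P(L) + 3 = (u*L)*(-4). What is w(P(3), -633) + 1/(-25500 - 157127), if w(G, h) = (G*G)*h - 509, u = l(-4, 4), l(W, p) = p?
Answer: -301054948067/730508 ≈ -4.1212e+5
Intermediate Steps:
u = 4
P(L) = -3/2 - 8*L (P(L) = -3/2 + ((4*L)*(-4))/2 = -3/2 + (-16*L)/2 = -3/2 - 8*L)
w(G, h) = -509 + h*G² (w(G, h) = G²*h - 509 = h*G² - 509 = -509 + h*G²)
w(P(3), -633) + 1/(-25500 - 157127) = (-509 - 633*(-3/2 - 8*3)²) + 1/(-25500 - 157127) = (-509 - 633*(-3/2 - 24)²) + 1/(-182627) = (-509 - 633*(-51/2)²) - 1/182627 = (-509 - 633*2601/4) - 1/182627 = (-509 - 1646433/4) - 1/182627 = -1648469/4 - 1/182627 = -301054948067/730508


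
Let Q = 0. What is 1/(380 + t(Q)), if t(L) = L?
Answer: 1/380 ≈ 0.0026316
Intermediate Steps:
1/(380 + t(Q)) = 1/(380 + 0) = 1/380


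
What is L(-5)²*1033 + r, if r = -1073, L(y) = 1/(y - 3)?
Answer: -67639/64 ≈ -1056.9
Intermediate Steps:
L(y) = 1/(-3 + y)
L(-5)²*1033 + r = (1/(-3 - 5))²*1033 - 1073 = (1/(-8))²*1033 - 1073 = (-⅛)²*1033 - 1073 = (1/64)*1033 - 1073 = 1033/64 - 1073 = -67639/64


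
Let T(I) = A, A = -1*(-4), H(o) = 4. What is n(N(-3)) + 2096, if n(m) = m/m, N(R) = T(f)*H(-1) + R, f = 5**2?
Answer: 2097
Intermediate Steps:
A = 4
f = 25
T(I) = 4
N(R) = 16 + R (N(R) = 4*4 + R = 16 + R)
n(m) = 1
n(N(-3)) + 2096 = 1 + 2096 = 2097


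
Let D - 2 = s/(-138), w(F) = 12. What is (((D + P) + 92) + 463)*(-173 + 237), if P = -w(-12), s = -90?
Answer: 803200/23 ≈ 34922.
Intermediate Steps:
P = -12 (P = -1*12 = -12)
D = 61/23 (D = 2 - 90/(-138) = 2 - 90*(-1/138) = 2 + 15/23 = 61/23 ≈ 2.6522)
(((D + P) + 92) + 463)*(-173 + 237) = (((61/23 - 12) + 92) + 463)*(-173 + 237) = ((-215/23 + 92) + 463)*64 = (1901/23 + 463)*64 = (12550/23)*64 = 803200/23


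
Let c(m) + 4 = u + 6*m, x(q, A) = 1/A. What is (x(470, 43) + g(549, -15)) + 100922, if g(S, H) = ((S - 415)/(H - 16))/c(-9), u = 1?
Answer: 7668162011/75981 ≈ 1.0092e+5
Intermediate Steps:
c(m) = -3 + 6*m (c(m) = -4 + (1 + 6*m) = -3 + 6*m)
g(S, H) = -(-415 + S)/(57*(-16 + H)) (g(S, H) = ((S - 415)/(H - 16))/(-3 + 6*(-9)) = ((-415 + S)/(-16 + H))/(-3 - 54) = ((-415 + S)/(-16 + H))/(-57) = ((-415 + S)/(-16 + H))*(-1/57) = -(-415 + S)/(57*(-16 + H)))
(x(470, 43) + g(549, -15)) + 100922 = (1/43 + (415 - 1*549)/(57*(-16 - 15))) + 100922 = (1/43 + (1/57)*(415 - 549)/(-31)) + 100922 = (1/43 + (1/57)*(-1/31)*(-134)) + 100922 = (1/43 + 134/1767) + 100922 = 7529/75981 + 100922 = 7668162011/75981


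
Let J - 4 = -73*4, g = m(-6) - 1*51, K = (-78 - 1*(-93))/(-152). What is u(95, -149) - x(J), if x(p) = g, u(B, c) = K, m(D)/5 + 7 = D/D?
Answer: 12297/152 ≈ 80.901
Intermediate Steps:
m(D) = -30 (m(D) = -35 + 5*(D/D) = -35 + 5*1 = -35 + 5 = -30)
K = -15/152 (K = (-78 + 93)*(-1/152) = 15*(-1/152) = -15/152 ≈ -0.098684)
g = -81 (g = -30 - 1*51 = -30 - 51 = -81)
u(B, c) = -15/152
J = -288 (J = 4 - 73*4 = 4 - 292 = -288)
x(p) = -81
u(95, -149) - x(J) = -15/152 - 1*(-81) = -15/152 + 81 = 12297/152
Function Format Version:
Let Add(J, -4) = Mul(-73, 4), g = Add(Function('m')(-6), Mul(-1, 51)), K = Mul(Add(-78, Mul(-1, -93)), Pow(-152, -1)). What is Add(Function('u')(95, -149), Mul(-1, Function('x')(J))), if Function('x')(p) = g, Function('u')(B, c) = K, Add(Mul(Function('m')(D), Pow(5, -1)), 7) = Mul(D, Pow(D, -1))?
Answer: Rational(12297, 152) ≈ 80.901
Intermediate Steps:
Function('m')(D) = -30 (Function('m')(D) = Add(-35, Mul(5, Mul(D, Pow(D, -1)))) = Add(-35, Mul(5, 1)) = Add(-35, 5) = -30)
K = Rational(-15, 152) (K = Mul(Add(-78, 93), Rational(-1, 152)) = Mul(15, Rational(-1, 152)) = Rational(-15, 152) ≈ -0.098684)
g = -81 (g = Add(-30, Mul(-1, 51)) = Add(-30, -51) = -81)
Function('u')(B, c) = Rational(-15, 152)
J = -288 (J = Add(4, Mul(-73, 4)) = Add(4, -292) = -288)
Function('x')(p) = -81
Add(Function('u')(95, -149), Mul(-1, Function('x')(J))) = Add(Rational(-15, 152), Mul(-1, -81)) = Add(Rational(-15, 152), 81) = Rational(12297, 152)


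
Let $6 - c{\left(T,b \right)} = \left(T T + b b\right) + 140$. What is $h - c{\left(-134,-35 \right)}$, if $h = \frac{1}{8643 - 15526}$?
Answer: $\frac{132945144}{6883} \approx 19315.0$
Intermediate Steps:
$c{\left(T,b \right)} = -134 - T^{2} - b^{2}$ ($c{\left(T,b \right)} = 6 - \left(\left(T T + b b\right) + 140\right) = 6 - \left(\left(T^{2} + b^{2}\right) + 140\right) = 6 - \left(140 + T^{2} + b^{2}\right) = -134 - T^{2} - b^{2}$)
$h = - \frac{1}{6883}$ ($h = \frac{1}{-6883} = - \frac{1}{6883} \approx -0.00014529$)
$h - c{\left(-134,-35 \right)} = - \frac{1}{6883} - \left(-134 - \left(-134\right)^{2} - \left(-35\right)^{2}\right) = - \frac{1}{6883} - \left(-134 - 17956 - 1225\right) = - \frac{1}{6883} - -19315 = - \frac{1}{6883} + 19315 = \frac{132945144}{6883}$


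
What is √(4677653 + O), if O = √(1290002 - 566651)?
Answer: √(4677653 + √723351) ≈ 2163.0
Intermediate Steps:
O = √723351 ≈ 850.50
√(4677653 + O) = √(4677653 + √723351)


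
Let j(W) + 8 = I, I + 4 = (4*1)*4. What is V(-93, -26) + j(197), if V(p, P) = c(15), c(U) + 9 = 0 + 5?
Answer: 0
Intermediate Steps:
c(U) = -4 (c(U) = -9 + (0 + 5) = -9 + 5 = -4)
V(p, P) = -4
I = 12 (I = -4 + (4*1)*4 = -4 + 4*4 = -4 + 16 = 12)
j(W) = 4 (j(W) = -8 + 12 = 4)
V(-93, -26) + j(197) = -4 + 4 = 0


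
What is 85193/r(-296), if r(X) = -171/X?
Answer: 25217128/171 ≈ 1.4747e+5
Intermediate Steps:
85193/r(-296) = 85193/((-171/(-296))) = 85193/((-171*(-1/296))) = 85193/(171/296) = 85193*(296/171) = 25217128/171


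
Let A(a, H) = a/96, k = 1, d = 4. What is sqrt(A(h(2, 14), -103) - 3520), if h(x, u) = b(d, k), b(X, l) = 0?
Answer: 8*I*sqrt(55) ≈ 59.33*I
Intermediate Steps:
h(x, u) = 0
A(a, H) = a/96 (A(a, H) = a*(1/96) = a/96)
sqrt(A(h(2, 14), -103) - 3520) = sqrt((1/96)*0 - 3520) = sqrt(0 - 3520) = sqrt(-3520) = 8*I*sqrt(55)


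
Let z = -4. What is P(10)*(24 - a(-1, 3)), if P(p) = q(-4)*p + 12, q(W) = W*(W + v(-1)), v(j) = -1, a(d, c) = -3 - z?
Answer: 4876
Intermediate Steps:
a(d, c) = 1 (a(d, c) = -3 - 1*(-4) = -3 + 4 = 1)
q(W) = W*(-1 + W) (q(W) = W*(W - 1) = W*(-1 + W))
P(p) = 12 + 20*p (P(p) = (-4*(-1 - 4))*p + 12 = (-4*(-5))*p + 12 = 20*p + 12 = 12 + 20*p)
P(10)*(24 - a(-1, 3)) = (12 + 20*10)*(24 - 1*1) = (12 + 200)*(24 - 1) = 212*23 = 4876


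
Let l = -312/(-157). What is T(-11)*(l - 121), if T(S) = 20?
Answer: -373700/157 ≈ -2380.3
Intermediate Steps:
l = 312/157 (l = -312*(-1/157) = 312/157 ≈ 1.9873)
T(-11)*(l - 121) = 20*(312/157 - 121) = 20*(-18685/157) = -373700/157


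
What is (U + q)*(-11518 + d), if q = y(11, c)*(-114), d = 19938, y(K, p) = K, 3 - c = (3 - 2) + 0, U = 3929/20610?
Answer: -21758131262/2061 ≈ -1.0557e+7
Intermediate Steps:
U = 3929/20610 (U = 3929*(1/20610) = 3929/20610 ≈ 0.19064)
c = 2 (c = 3 - ((3 - 2) + 0) = 3 - (1 + 0) = 3 - 1*1 = 3 - 1 = 2)
q = -1254 (q = 11*(-114) = -1254)
(U + q)*(-11518 + d) = (3929/20610 - 1254)*(-11518 + 19938) = -25841011/20610*8420 = -21758131262/2061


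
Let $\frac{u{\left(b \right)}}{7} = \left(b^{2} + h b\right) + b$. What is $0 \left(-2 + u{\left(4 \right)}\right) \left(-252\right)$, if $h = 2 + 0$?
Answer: $0$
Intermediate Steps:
$h = 2$
$u{\left(b \right)} = 7 b^{2} + 21 b$ ($u{\left(b \right)} = 7 \left(\left(b^{2} + 2 b\right) + b\right) = 7 \left(b^{2} + 3 b\right) = 7 b^{2} + 21 b$)
$0 \left(-2 + u{\left(4 \right)}\right) \left(-252\right) = 0 \left(-2 + 7 \cdot 4 \left(3 + 4\right)\right) \left(-252\right) = 0 \left(-2 + 7 \cdot 4 \cdot 7\right) \left(-252\right) = 0 \left(-2 + 196\right) \left(-252\right) = 0 \cdot 194 \left(-252\right) = 0 \left(-252\right) = 0$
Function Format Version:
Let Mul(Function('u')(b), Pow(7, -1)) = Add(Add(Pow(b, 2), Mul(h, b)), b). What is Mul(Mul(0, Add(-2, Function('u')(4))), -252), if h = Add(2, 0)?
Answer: 0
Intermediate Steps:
h = 2
Function('u')(b) = Add(Mul(7, Pow(b, 2)), Mul(21, b)) (Function('u')(b) = Mul(7, Add(Add(Pow(b, 2), Mul(2, b)), b)) = Mul(7, Add(Pow(b, 2), Mul(3, b))) = Add(Mul(7, Pow(b, 2)), Mul(21, b)))
Mul(Mul(0, Add(-2, Function('u')(4))), -252) = Mul(Mul(0, Add(-2, Mul(7, 4, Add(3, 4)))), -252) = Mul(Mul(0, Add(-2, Mul(7, 4, 7))), -252) = Mul(Mul(0, Add(-2, 196)), -252) = Mul(Mul(0, 194), -252) = Mul(0, -252) = 0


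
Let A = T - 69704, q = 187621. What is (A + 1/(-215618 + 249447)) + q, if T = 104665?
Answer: 7529726479/33829 ≈ 2.2258e+5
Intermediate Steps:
A = 34961 (A = 104665 - 69704 = 34961)
(A + 1/(-215618 + 249447)) + q = (34961 + 1/(-215618 + 249447)) + 187621 = (34961 + 1/33829) + 187621 = 1182695670/33829 + 187621 = 7529726479/33829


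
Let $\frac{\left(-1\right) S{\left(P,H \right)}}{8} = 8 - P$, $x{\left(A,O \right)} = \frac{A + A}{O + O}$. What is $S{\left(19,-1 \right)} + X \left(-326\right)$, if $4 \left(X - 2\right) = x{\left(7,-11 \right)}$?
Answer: $- \frac{11267}{22} \approx -512.14$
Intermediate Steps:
$x{\left(A,O \right)} = \frac{A}{O}$ ($x{\left(A,O \right)} = \frac{2 A}{2 O} = 2 A \frac{1}{2 O} = \frac{A}{O}$)
$X = \frac{81}{44}$ ($X = 2 + \frac{7 \frac{1}{-11}}{4} = 2 + \frac{7 \left(- \frac{1}{11}\right)}{4} = 2 + \frac{1}{4} \left(- \frac{7}{11}\right) = 2 - \frac{7}{44} = \frac{81}{44} \approx 1.8409$)
$S{\left(P,H \right)} = -64 + 8 P$ ($S{\left(P,H \right)} = - 8 \left(8 - P\right) = -64 + 8 P$)
$S{\left(19,-1 \right)} + X \left(-326\right) = \left(-64 + 8 \cdot 19\right) + \frac{81}{44} \left(-326\right) = \left(-64 + 152\right) - \frac{13203}{22} = 88 - \frac{13203}{22} = - \frac{11267}{22}$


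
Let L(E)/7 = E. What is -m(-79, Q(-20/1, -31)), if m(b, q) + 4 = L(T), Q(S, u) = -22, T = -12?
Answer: 88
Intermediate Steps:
L(E) = 7*E
m(b, q) = -88 (m(b, q) = -4 + 7*(-12) = -4 - 84 = -88)
-m(-79, Q(-20/1, -31)) = -1*(-88) = 88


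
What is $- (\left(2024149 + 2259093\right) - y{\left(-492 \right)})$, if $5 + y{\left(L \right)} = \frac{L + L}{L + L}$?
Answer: $-4283246$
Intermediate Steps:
$y{\left(L \right)} = -4$ ($y{\left(L \right)} = -5 + \frac{L + L}{L + L} = -5 + \frac{2 L}{2 L} = -5 + 2 L \frac{1}{2 L} = -5 + 1 = -4$)
$- (\left(2024149 + 2259093\right) - y{\left(-492 \right)}) = - (\left(2024149 + 2259093\right) - -4) = - (4283242 + 4) = \left(-1\right) 4283246 = -4283246$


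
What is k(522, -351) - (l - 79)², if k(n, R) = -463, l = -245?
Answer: -105439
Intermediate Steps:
k(522, -351) - (l - 79)² = -463 - (-245 - 79)² = -463 - 1*(-324)² = -463 - 1*104976 = -463 - 104976 = -105439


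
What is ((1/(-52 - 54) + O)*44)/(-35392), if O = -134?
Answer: 156255/937888 ≈ 0.16660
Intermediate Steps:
((1/(-52 - 54) + O)*44)/(-35392) = ((1/(-52 - 54) - 134)*44)/(-35392) = ((1/(-106) - 134)*44)*(-1/35392) = ((-1/106 - 134)*44)*(-1/35392) = -14205/106*44*(-1/35392) = -312510/53*(-1/35392) = 156255/937888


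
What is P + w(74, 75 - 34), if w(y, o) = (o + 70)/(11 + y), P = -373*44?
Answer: -1394909/85 ≈ -16411.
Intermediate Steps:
P = -16412
w(y, o) = (70 + o)/(11 + y)
P + w(74, 75 - 34) = -16412 + (70 + (75 - 34))/(11 + 74) = -16412 + (70 + 41)/85 = -16412 + (1/85)*111 = -16412 + 111/85 = -1394909/85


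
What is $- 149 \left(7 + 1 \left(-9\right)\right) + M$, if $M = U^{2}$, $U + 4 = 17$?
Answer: $467$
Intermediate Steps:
$U = 13$ ($U = -4 + 17 = 13$)
$M = 169$ ($M = 13^{2} = 169$)
$- 149 \left(7 + 1 \left(-9\right)\right) + M = - 149 \left(7 + 1 \left(-9\right)\right) + 169 = - 149 \left(7 - 9\right) + 169 = \left(-149\right) \left(-2\right) + 169 = 298 + 169 = 467$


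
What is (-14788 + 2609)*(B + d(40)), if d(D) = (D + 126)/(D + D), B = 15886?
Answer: -7740034617/40 ≈ -1.9350e+8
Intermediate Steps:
d(D) = (126 + D)/(2*D) (d(D) = (126 + D)/((2*D)) = (126 + D)*(1/(2*D)) = (126 + D)/(2*D))
(-14788 + 2609)*(B + d(40)) = (-14788 + 2609)*(15886 + (½)*(126 + 40)/40) = -12179*(15886 + (½)*(1/40)*166) = -12179*(15886 + 83/40) = -12179*635523/40 = -7740034617/40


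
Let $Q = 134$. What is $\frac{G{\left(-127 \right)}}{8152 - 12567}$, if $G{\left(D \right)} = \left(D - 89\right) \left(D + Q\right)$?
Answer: $\frac{1512}{4415} \approx 0.34247$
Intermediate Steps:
$G{\left(D \right)} = \left(-89 + D\right) \left(134 + D\right)$ ($G{\left(D \right)} = \left(D - 89\right) \left(D + 134\right) = \left(-89 + D\right) \left(134 + D\right)$)
$\frac{G{\left(-127 \right)}}{8152 - 12567} = \frac{-11926 + \left(-127\right)^{2} + 45 \left(-127\right)}{8152 - 12567} = \frac{-11926 + 16129 - 5715}{8152 - 12567} = - \frac{1512}{-4415} = \left(-1512\right) \left(- \frac{1}{4415}\right) = \frac{1512}{4415}$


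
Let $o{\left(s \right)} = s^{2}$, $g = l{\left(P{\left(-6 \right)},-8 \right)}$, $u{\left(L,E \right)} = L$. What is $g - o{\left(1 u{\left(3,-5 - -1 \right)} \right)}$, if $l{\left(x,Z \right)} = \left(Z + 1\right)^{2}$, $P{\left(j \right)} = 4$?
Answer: $40$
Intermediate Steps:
$l{\left(x,Z \right)} = \left(1 + Z\right)^{2}$
$g = 49$ ($g = \left(1 - 8\right)^{2} = \left(-7\right)^{2} = 49$)
$g - o{\left(1 u{\left(3,-5 - -1 \right)} \right)} = 49 - \left(1 \cdot 3\right)^{2} = 49 - 3^{2} = 49 - 9 = 40$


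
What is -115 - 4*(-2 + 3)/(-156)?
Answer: -4484/39 ≈ -114.97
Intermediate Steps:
-115 - 4*(-2 + 3)/(-156) = -115 - 4*1*(-1/156) = -115 - 4*(-1/156) = -115 + 1/39 = -4484/39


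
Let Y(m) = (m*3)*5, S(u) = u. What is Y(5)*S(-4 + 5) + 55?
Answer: 130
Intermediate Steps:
Y(m) = 15*m (Y(m) = (3*m)*5 = 15*m)
Y(5)*S(-4 + 5) + 55 = (15*5)*(-4 + 5) + 55 = 75*1 + 55 = 75 + 55 = 130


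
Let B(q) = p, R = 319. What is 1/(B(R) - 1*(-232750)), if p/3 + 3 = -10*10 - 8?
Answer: 1/232417 ≈ 4.3026e-6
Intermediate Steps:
p = -333 (p = -9 + 3*(-10*10 - 8) = -9 + 3*(-100 - 8) = -9 + 3*(-108) = -9 - 324 = -333)
B(q) = -333
1/(B(R) - 1*(-232750)) = 1/(-333 - 1*(-232750)) = 1/(-333 + 232750) = 1/232417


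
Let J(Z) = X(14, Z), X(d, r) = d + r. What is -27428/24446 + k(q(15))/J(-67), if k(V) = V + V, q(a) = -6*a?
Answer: 1473298/647819 ≈ 2.2742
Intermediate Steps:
J(Z) = 14 + Z
k(V) = 2*V
-27428/24446 + k(q(15))/J(-67) = -27428/24446 + (2*(-6*15))/(14 - 67) = -27428*1/24446 + (2*(-90))/(-53) = -13714/12223 - 180*(-1/53) = -13714/12223 + 180/53 = 1473298/647819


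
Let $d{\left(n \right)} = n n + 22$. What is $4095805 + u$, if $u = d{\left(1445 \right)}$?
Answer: $6183852$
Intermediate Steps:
$d{\left(n \right)} = 22 + n^{2}$ ($d{\left(n \right)} = n^{2} + 22 = 22 + n^{2}$)
$u = 2088047$ ($u = 22 + 1445^{2} = 22 + 2088025 = 2088047$)
$4095805 + u = 4095805 + 2088047 = 6183852$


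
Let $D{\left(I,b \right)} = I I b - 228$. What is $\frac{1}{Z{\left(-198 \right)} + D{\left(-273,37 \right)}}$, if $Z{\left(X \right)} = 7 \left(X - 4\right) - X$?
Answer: $\frac{1}{2756129} \approx 3.6283 \cdot 10^{-7}$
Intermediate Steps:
$D{\left(I,b \right)} = -228 + b I^{2}$ ($D{\left(I,b \right)} = I^{2} b - 228 = b I^{2} - 228 = -228 + b I^{2}$)
$Z{\left(X \right)} = -28 + 6 X$ ($Z{\left(X \right)} = 7 \left(-4 + X\right) - X = \left(-28 + 7 X\right) - X = -28 + 6 X$)
$\frac{1}{Z{\left(-198 \right)} + D{\left(-273,37 \right)}} = \frac{1}{\left(-28 + 6 \left(-198\right)\right) - \left(228 - 37 \left(-273\right)^{2}\right)} = \frac{1}{\left(-28 - 1188\right) + \left(-228 + 37 \cdot 74529\right)} = \frac{1}{-1216 + \left(-228 + 2757573\right)} = \frac{1}{-1216 + 2757345} = \frac{1}{2756129}$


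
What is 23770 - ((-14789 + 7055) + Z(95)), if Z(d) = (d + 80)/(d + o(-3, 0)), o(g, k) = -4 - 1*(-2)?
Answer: 2929697/93 ≈ 31502.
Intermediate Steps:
o(g, k) = -2 (o(g, k) = -4 + 2 = -2)
Z(d) = (80 + d)/(-2 + d) (Z(d) = (d + 80)/(d - 2) = (80 + d)/(-2 + d))
23770 - ((-14789 + 7055) + Z(95)) = 23770 - ((-14789 + 7055) + (80 + 95)/(-2 + 95)) = 23770 - (-7734 + 175/93) = 23770 - 1*(-719087/93) = 23770 + 719087/93 = 2929697/93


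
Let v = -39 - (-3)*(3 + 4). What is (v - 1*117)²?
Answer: 18225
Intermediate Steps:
v = -18 (v = -39 - (-3)*7 = -39 - 1*(-21) = -39 + 21 = -18)
(v - 1*117)² = (-18 - 1*117)² = (-18 - 117)² = (-135)² = 18225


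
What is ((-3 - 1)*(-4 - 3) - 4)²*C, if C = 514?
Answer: 296064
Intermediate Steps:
((-3 - 1)*(-4 - 3) - 4)²*C = ((-3 - 1)*(-4 - 3) - 4)²*514 = (-4*(-7) - 4)²*514 = (28 - 4)²*514 = 24²*514 = 576*514 = 296064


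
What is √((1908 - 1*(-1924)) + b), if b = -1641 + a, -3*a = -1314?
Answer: √2629 ≈ 51.274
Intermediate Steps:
a = 438 (a = -⅓*(-1314) = 438)
b = -1203 (b = -1641 + 438 = -1203)
√((1908 - 1*(-1924)) + b) = √((1908 - 1*(-1924)) - 1203) = √((1908 + 1924) - 1203) = √(3832 - 1203) = √2629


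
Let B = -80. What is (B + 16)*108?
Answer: -6912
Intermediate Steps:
(B + 16)*108 = (-80 + 16)*108 = -64*108 = -6912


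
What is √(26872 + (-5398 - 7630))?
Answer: 2*√3461 ≈ 117.66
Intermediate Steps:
√(26872 + (-5398 - 7630)) = √(26872 - 13028) = √13844 = 2*√3461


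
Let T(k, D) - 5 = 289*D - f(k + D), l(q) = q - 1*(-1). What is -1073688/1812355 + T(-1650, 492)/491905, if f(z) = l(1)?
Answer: -54090385167/178301297255 ≈ -0.30337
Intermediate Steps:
l(q) = 1 + q (l(q) = q + 1 = 1 + q)
f(z) = 2 (f(z) = 1 + 1 = 2)
T(k, D) = 3 + 289*D (T(k, D) = 5 + (289*D - 1*2) = 5 + (289*D - 2) = 5 + (-2 + 289*D) = 3 + 289*D)
-1073688/1812355 + T(-1650, 492)/491905 = -1073688/1812355 + (3 + 289*492)/491905 = -1073688*1/1812355 + (3 + 142188)*(1/491905) = -1073688/1812355 + 142191*(1/491905) = -1073688/1812355 + 142191/491905 = -54090385167/178301297255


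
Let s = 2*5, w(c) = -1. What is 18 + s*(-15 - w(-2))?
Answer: -122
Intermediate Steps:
s = 10
18 + s*(-15 - w(-2)) = 18 + 10*(-15 - 1*(-1)) = 18 + 10*(-15 + 1) = 18 + 10*(-14) = 18 - 140 = -122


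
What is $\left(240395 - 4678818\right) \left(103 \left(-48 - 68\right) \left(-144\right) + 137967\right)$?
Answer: $-8248715938617$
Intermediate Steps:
$\left(240395 - 4678818\right) \left(103 \left(-48 - 68\right) \left(-144\right) + 137967\right) = - 4438423 \left(103 \left(-48 - 68\right) \left(-144\right) + 137967\right) = - 4438423 \left(103 \left(-116\right) \left(-144\right) + 137967\right) = - 4438423 \left(\left(-11948\right) \left(-144\right) + 137967\right) = - 4438423 \left(1720512 + 137967\right) = \left(-4438423\right) 1858479 = -8248715938617$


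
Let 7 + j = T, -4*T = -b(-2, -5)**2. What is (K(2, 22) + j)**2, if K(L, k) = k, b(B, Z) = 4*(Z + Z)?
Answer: 172225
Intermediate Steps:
b(B, Z) = 8*Z (b(B, Z) = 4*(2*Z) = 8*Z)
T = 400 (T = -(-1)*(8*(-5))**2/4 = -(-1)*(-40)**2/4 = -(-1)*1600/4 = -1/4*(-1600) = 400)
j = 393 (j = -7 + 400 = 393)
(K(2, 22) + j)**2 = (22 + 393)**2 = 415**2 = 172225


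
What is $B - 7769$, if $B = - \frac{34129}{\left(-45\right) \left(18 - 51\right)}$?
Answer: $- \frac{11571094}{1485} \approx -7792.0$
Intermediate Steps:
$B = - \frac{34129}{1485}$ ($B = - \frac{34129}{\left(-45\right) \left(-33\right)} = - \frac{34129}{1485} \approx -22.982$)
$B - 7769 = - \frac{34129}{1485} - 7769 = - \frac{11571094}{1485}$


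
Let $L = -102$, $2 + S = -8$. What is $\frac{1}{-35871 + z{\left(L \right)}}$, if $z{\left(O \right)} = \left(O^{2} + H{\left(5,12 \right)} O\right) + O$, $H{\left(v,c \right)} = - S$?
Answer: $- \frac{1}{26589} \approx -3.761 \cdot 10^{-5}$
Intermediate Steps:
$S = -10$ ($S = -2 - 8 = -10$)
$H{\left(v,c \right)} = 10$ ($H{\left(v,c \right)} = \left(-1\right) \left(-10\right) = 10$)
$z{\left(O \right)} = O^{2} + 11 O$ ($z{\left(O \right)} = \left(O^{2} + 10 O\right) + O = O^{2} + 11 O$)
$\frac{1}{-35871 + z{\left(L \right)}} = \frac{1}{-35871 - 102 \left(11 - 102\right)} = \frac{1}{-35871 - -9282} = \frac{1}{-35871 + 9282} = \frac{1}{-26589} = - \frac{1}{26589}$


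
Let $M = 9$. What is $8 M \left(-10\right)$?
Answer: $-720$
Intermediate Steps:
$8 M \left(-10\right) = 8 \cdot 9 \left(-10\right) = 72 \left(-10\right) = -720$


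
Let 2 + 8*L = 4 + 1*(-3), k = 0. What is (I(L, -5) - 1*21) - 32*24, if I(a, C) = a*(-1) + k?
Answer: -6311/8 ≈ -788.88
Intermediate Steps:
L = -⅛ (L = -¼ + (4 + 1*(-3))/8 = -¼ + (4 - 3)/8 = -¼ + (⅛)*1 = -¼ + ⅛ = -⅛ ≈ -0.12500)
I(a, C) = -a (I(a, C) = a*(-1) + 0 = -a + 0 = -a)
(I(L, -5) - 1*21) - 32*24 = (-1*(-⅛) - 1*21) - 32*24 = (⅛ - 21) - 768 = -167/8 - 768 = -6311/8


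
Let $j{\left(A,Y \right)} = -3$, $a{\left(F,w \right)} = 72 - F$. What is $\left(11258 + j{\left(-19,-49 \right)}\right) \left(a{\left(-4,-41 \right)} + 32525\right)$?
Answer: $366924255$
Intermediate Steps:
$\left(11258 + j{\left(-19,-49 \right)}\right) \left(a{\left(-4,-41 \right)} + 32525\right) = \left(11258 - 3\right) \left(\left(72 - -4\right) + 32525\right) = 11255 \left(\left(72 + 4\right) + 32525\right) = 11255 \left(76 + 32525\right) = 11255 \cdot 32601 = 366924255$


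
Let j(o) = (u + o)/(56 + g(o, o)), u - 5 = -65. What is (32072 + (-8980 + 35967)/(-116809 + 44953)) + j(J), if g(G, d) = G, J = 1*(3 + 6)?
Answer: 149791347269/4670640 ≈ 32071.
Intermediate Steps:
u = -60 (u = 5 - 65 = -60)
J = 9 (J = 1*9 = 9)
j(o) = (-60 + o)/(56 + o)
(32072 + (-8980 + 35967)/(-116809 + 44953)) + j(J) = (32072 + (-8980 + 35967)/(-116809 + 44953)) + (-60 + 9)/(56 + 9) = (32072 + 26987/(-71856)) - 51/65 = (32072 + 26987*(-1/71856)) + (1/65)*(-51) = (32072 - 26987/71856) - 51/65 = 2304538645/71856 - 51/65 = 149791347269/4670640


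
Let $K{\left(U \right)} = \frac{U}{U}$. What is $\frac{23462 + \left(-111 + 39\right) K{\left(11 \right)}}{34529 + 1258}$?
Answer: $\frac{23390}{35787} \approx 0.65359$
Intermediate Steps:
$K{\left(U \right)} = 1$
$\frac{23462 + \left(-111 + 39\right) K{\left(11 \right)}}{34529 + 1258} = \frac{23462 + \left(-111 + 39\right) 1}{34529 + 1258} = \frac{23462 - 72}{35787} = \left(23462 - 72\right) \frac{1}{35787} = 23390 \cdot \frac{1}{35787} = \frac{23390}{35787}$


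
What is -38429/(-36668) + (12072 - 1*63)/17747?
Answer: 1122345475/650746996 ≈ 1.7247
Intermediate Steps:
-38429/(-36668) + (12072 - 1*63)/17747 = -38429*(-1/36668) + (12072 - 63)*(1/17747) = 38429/36668 + 12009*(1/17747) = 38429/36668 + 12009/17747 = 1122345475/650746996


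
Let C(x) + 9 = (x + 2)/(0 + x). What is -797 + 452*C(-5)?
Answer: -22969/5 ≈ -4593.8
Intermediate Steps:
C(x) = -9 + (2 + x)/x (C(x) = -9 + (x + 2)/(0 + x) = -9 + (2 + x)/x)
-797 + 452*C(-5) = -797 + 452*(-8 + 2/(-5)) = -797 + 452*(-8 + 2*(-1/5)) = -797 + 452*(-8 - 2/5) = -797 + 452*(-42/5) = -797 - 18984/5 = -22969/5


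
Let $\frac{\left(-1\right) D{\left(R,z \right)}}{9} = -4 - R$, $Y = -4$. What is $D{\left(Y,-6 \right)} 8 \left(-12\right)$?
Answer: $0$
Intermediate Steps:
$D{\left(R,z \right)} = 36 + 9 R$ ($D{\left(R,z \right)} = - 9 \left(-4 - R\right) = 36 + 9 R$)
$D{\left(Y,-6 \right)} 8 \left(-12\right) = \left(36 + 9 \left(-4\right)\right) 8 \left(-12\right) = \left(36 - 36\right) 8 \left(-12\right) = 0 \cdot 8 \left(-12\right) = 0 \left(-12\right) = 0$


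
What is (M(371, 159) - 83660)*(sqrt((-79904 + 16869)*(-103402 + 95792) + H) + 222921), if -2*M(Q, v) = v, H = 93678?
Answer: -37334586159/2 - 167479*sqrt(119947507) ≈ -2.0502e+10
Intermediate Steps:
M(Q, v) = -v/2
(M(371, 159) - 83660)*(sqrt((-79904 + 16869)*(-103402 + 95792) + H) + 222921) = (-1/2*159 - 83660)*(sqrt((-79904 + 16869)*(-103402 + 95792) + 93678) + 222921) = (-159/2 - 83660)*(sqrt(-63035*(-7610) + 93678) + 222921) = -167479*(sqrt(479696350 + 93678) + 222921)/2 = -167479*(sqrt(479790028) + 222921)/2 = -167479*(2*sqrt(119947507) + 222921)/2 = -167479*(222921 + 2*sqrt(119947507))/2 = -37334586159/2 - 167479*sqrt(119947507)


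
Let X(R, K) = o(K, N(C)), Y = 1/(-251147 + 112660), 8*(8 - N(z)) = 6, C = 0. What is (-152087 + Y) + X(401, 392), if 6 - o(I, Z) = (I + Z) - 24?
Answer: -84452834779/553948 ≈ -1.5246e+5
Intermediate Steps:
N(z) = 29/4 (N(z) = 8 - ⅛*6 = 8 - ¾ = 29/4)
Y = -1/138487 (Y = 1/(-138487) = -1/138487 ≈ -7.2209e-6)
o(I, Z) = 30 - I - Z (o(I, Z) = 6 - ((I + Z) - 24) = 6 - (-24 + I + Z) = 6 + (24 - I - Z) = 30 - I - Z)
X(R, K) = 91/4 - K (X(R, K) = 30 - K - 1*29/4 = 30 - K - 29/4 = 91/4 - K)
(-152087 + Y) + X(401, 392) = (-152087 - 1/138487) + (91/4 - 1*392) = -21062072370/138487 + (91/4 - 392) = -21062072370/138487 - 1477/4 = -84452834779/553948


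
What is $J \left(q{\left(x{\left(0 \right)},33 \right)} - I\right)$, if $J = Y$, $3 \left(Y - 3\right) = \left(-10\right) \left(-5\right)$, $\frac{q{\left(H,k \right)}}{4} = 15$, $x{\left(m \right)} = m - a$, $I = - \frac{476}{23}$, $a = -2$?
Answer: $\frac{109504}{69} \approx 1587.0$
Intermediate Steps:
$I = - \frac{476}{23}$ ($I = \left(-476\right) \frac{1}{23} = - \frac{476}{23} \approx -20.696$)
$x{\left(m \right)} = 2 + m$ ($x{\left(m \right)} = m - -2 = m + 2 = 2 + m$)
$q{\left(H,k \right)} = 60$ ($q{\left(H,k \right)} = 4 \cdot 15 = 60$)
$Y = \frac{59}{3}$ ($Y = 3 + \frac{\left(-10\right) \left(-5\right)}{3} = 3 + \frac{1}{3} \cdot 50 = 3 + \frac{50}{3} = \frac{59}{3} \approx 19.667$)
$J = \frac{59}{3} \approx 19.667$
$J \left(q{\left(x{\left(0 \right)},33 \right)} - I\right) = \frac{59 \left(60 - - \frac{476}{23}\right)}{3} = \frac{59 \left(60 + \frac{476}{23}\right)}{3} = \frac{59}{3} \cdot \frac{1856}{23} = \frac{109504}{69}$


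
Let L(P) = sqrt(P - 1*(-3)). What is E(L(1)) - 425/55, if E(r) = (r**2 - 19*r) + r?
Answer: -437/11 ≈ -39.727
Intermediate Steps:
L(P) = sqrt(3 + P) (L(P) = sqrt(P + 3) = sqrt(3 + P))
E(r) = r**2 - 18*r
E(L(1)) - 425/55 = sqrt(3 + 1)*(-18 + sqrt(3 + 1)) - 425/55 = sqrt(4)*(-18 + sqrt(4)) - 425/55 = 2*(-18 + 2) - 1*85/11 = 2*(-16) - 85/11 = -32 - 85/11 = -437/11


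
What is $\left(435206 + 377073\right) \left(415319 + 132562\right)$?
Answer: $445032230799$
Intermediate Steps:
$\left(435206 + 377073\right) \left(415319 + 132562\right) = 812279 \cdot 547881 = 445032230799$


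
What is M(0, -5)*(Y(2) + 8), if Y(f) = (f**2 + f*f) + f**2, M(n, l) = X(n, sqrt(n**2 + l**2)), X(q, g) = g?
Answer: 100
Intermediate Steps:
M(n, l) = sqrt(l**2 + n**2) (M(n, l) = sqrt(n**2 + l**2) = sqrt(l**2 + n**2))
Y(f) = 3*f**2 (Y(f) = (f**2 + f**2) + f**2 = 2*f**2 + f**2 = 3*f**2)
M(0, -5)*(Y(2) + 8) = sqrt((-5)**2 + 0**2)*(3*2**2 + 8) = sqrt(25 + 0)*(3*4 + 8) = sqrt(25)*(12 + 8) = 5*20 = 100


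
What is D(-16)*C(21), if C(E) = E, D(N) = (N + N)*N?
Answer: 10752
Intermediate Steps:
D(N) = 2*N**2 (D(N) = (2*N)*N = 2*N**2)
D(-16)*C(21) = (2*(-16)**2)*21 = (2*256)*21 = 512*21 = 10752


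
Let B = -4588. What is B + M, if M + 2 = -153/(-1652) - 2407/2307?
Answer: -17496866153/3811164 ≈ -4591.0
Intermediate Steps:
M = -11245721/3811164 (M = -2 + (-153/(-1652) - 2407/2307) = -2 + (-153*(-1/1652) - 2407*1/2307) = -2 + (153/1652 - 2407/2307) = -2 - 3623393/3811164 = -11245721/3811164 ≈ -2.9507)
B + M = -4588 - 11245721/3811164 = -17496866153/3811164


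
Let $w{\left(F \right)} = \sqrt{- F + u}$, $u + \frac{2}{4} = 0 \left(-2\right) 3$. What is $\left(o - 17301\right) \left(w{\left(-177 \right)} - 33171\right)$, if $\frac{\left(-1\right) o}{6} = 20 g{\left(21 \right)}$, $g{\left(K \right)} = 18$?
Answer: $645540831 - \frac{19461 \sqrt{706}}{2} \approx 6.4528 \cdot 10^{8}$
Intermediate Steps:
$u = - \frac{1}{2}$ ($u = - \frac{1}{2} + 0 \left(-2\right) 3 = - \frac{1}{2} + 0 \cdot 3 = - \frac{1}{2} + 0 = - \frac{1}{2} \approx -0.5$)
$o = -2160$ ($o = - 6 \cdot 20 \cdot 18 = \left(-6\right) 360 = -2160$)
$w{\left(F \right)} = \sqrt{- \frac{1}{2} - F}$ ($w{\left(F \right)} = \sqrt{- F - \frac{1}{2}} = \sqrt{- \frac{1}{2} - F}$)
$\left(o - 17301\right) \left(w{\left(-177 \right)} - 33171\right) = \left(-2160 - 17301\right) \left(\frac{\sqrt{-2 - -708}}{2} - 33171\right) = - 19461 \left(\frac{\sqrt{-2 + 708}}{2} - 33171\right) = - 19461 \left(\frac{\sqrt{706}}{2} - 33171\right) = - 19461 \left(-33171 + \frac{\sqrt{706}}{2}\right) = 645540831 - \frac{19461 \sqrt{706}}{2}$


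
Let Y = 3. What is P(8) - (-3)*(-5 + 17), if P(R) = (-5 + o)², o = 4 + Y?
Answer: 40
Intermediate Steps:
o = 7 (o = 4 + 3 = 7)
P(R) = 4 (P(R) = (-5 + 7)² = 2² = 4)
P(8) - (-3)*(-5 + 17) = 4 - (-3)*(-5 + 17) = 4 - (-3)*12 = 4 - 1*(-36) = 4 + 36 = 40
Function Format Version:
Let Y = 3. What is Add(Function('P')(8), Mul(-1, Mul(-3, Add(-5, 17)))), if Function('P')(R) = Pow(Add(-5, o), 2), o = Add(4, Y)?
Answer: 40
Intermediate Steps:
o = 7 (o = Add(4, 3) = 7)
Function('P')(R) = 4 (Function('P')(R) = Pow(Add(-5, 7), 2) = Pow(2, 2) = 4)
Add(Function('P')(8), Mul(-1, Mul(-3, Add(-5, 17)))) = Add(4, Mul(-1, Mul(-3, Add(-5, 17)))) = Add(4, Mul(-1, Mul(-3, 12))) = Add(4, Mul(-1, -36)) = Add(4, 36) = 40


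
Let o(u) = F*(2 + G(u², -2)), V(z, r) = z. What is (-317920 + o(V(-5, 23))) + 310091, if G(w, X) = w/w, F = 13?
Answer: -7790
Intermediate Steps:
G(w, X) = 1
o(u) = 39 (o(u) = 13*(2 + 1) = 13*3 = 39)
(-317920 + o(V(-5, 23))) + 310091 = (-317920 + 39) + 310091 = -317881 + 310091 = -7790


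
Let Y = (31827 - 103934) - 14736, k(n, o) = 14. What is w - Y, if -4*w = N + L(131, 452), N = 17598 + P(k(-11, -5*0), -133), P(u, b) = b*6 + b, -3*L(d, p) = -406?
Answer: 991709/12 ≈ 82642.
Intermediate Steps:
L(d, p) = 406/3 (L(d, p) = -⅓*(-406) = 406/3)
P(u, b) = 7*b (P(u, b) = 6*b + b = 7*b)
Y = -86843 (Y = -72107 - 14736 = -86843)
N = 16667 (N = 17598 + 7*(-133) = 17598 - 931 = 16667)
w = -50407/12 (w = -(16667 + 406/3)/4 = -¼*50407/3 = -50407/12 ≈ -4200.6)
w - Y = -50407/12 - 1*(-86843) = -50407/12 + 86843 = 991709/12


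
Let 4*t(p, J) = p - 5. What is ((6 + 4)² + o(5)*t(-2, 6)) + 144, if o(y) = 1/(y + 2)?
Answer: 975/4 ≈ 243.75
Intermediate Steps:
t(p, J) = -5/4 + p/4 (t(p, J) = (p - 5)/4 = (-5 + p)/4 = -5/4 + p/4)
o(y) = 1/(2 + y)
((6 + 4)² + o(5)*t(-2, 6)) + 144 = ((6 + 4)² + (-5/4 + (¼)*(-2))/(2 + 5)) + 144 = (10² + (-5/4 - ½)/7) + 144 = (100 + (⅐)*(-7/4)) + 144 = (100 - ¼) + 144 = 399/4 + 144 = 975/4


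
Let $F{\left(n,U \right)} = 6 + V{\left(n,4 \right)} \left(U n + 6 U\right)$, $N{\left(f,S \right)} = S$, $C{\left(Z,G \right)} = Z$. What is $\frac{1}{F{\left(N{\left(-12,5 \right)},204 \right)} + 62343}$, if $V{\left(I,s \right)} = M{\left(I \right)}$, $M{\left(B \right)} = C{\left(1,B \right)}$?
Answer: $\frac{1}{64593} \approx 1.5482 \cdot 10^{-5}$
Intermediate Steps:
$M{\left(B \right)} = 1$
$V{\left(I,s \right)} = 1$
$F{\left(n,U \right)} = 6 + 6 U + U n$ ($F{\left(n,U \right)} = 6 + 1 \left(U n + 6 U\right) = 6 + 1 \left(6 U + U n\right) = 6 + \left(6 U + U n\right) = 6 + 6 U + U n$)
$\frac{1}{F{\left(N{\left(-12,5 \right)},204 \right)} + 62343} = \frac{1}{\left(6 + 6 \cdot 204 + 204 \cdot 5\right) + 62343} = \frac{1}{\left(6 + 1224 + 1020\right) + 62343} = \frac{1}{2250 + 62343} = \frac{1}{64593}$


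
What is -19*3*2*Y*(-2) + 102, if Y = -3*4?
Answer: -2634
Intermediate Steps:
Y = -12
-19*3*2*Y*(-2) + 102 = -19*3*2*(-12*(-2)) + 102 = -114*24 + 102 = -19*144 + 102 = -2736 + 102 = -2634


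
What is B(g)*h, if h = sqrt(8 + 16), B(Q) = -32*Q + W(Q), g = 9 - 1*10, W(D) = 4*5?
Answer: 104*sqrt(6) ≈ 254.75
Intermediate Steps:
W(D) = 20
g = -1 (g = 9 - 10 = -1)
B(Q) = 20 - 32*Q (B(Q) = -32*Q + 20 = 20 - 32*Q)
h = 2*sqrt(6) (h = sqrt(24) = 2*sqrt(6) ≈ 4.8990)
B(g)*h = (20 - 32*(-1))*(2*sqrt(6)) = (20 + 32)*(2*sqrt(6)) = 52*(2*sqrt(6)) = 104*sqrt(6)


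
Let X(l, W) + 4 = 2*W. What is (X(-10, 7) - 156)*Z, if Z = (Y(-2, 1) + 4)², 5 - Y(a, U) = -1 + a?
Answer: -21024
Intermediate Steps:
X(l, W) = -4 + 2*W
Y(a, U) = 6 - a (Y(a, U) = 5 - (-1 + a) = 5 + (1 - a) = 6 - a)
Z = 144 (Z = ((6 - 1*(-2)) + 4)² = ((6 + 2) + 4)² = (8 + 4)² = 12² = 144)
(X(-10, 7) - 156)*Z = ((-4 + 2*7) - 156)*144 = ((-4 + 14) - 156)*144 = (10 - 156)*144 = -146*144 = -21024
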